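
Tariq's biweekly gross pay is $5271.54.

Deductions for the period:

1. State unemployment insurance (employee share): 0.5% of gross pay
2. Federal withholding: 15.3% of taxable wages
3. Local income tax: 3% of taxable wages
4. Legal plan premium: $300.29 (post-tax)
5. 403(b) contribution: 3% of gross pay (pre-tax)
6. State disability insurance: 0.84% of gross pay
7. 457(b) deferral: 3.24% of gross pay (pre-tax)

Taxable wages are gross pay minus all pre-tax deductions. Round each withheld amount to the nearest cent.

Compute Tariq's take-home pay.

457(b) deferral: $5271.54 × 0.0324 = $170.80
403(b) contribution: $5271.54 × 0.03 = $158.15
Pre-tax total = $170.80 + $158.15 = $328.95
Taxable wages = $5271.54 − $328.95 = $4942.59
Federal withholding: $4942.59 × 0.153 = $756.22
Local income tax: $4942.59 × 0.03 = $148.28
State disability insurance: $5271.54 × 0.0084 = $44.28
State unemployment insurance (employee share): $5271.54 × 0.005 = $26.36
Legal plan premium: $300.29
Total deductions = $170.80 + $158.15 + $756.22 + $148.28 + $44.28 + $26.36 + $300.29 = $1604.38
Net pay = $5271.54 − $1604.38 = $3667.16

$3667.16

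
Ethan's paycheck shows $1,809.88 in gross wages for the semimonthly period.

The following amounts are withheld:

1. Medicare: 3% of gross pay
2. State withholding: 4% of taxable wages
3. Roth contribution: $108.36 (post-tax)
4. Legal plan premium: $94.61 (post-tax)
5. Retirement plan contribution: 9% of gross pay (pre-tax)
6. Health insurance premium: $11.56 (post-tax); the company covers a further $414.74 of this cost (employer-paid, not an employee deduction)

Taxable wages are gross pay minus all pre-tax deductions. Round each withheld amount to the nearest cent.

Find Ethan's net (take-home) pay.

$1,312.28

Retirement plan contribution: $1,809.88 × 0.09 = $162.89
Taxable wages = $1,809.88 − $162.89 = $1,646.99
State withholding: $1,646.99 × 0.04 = $65.88
Medicare: $1,809.88 × 0.03 = $54.30
Roth contribution: $108.36
Legal plan premium: $94.61
Health insurance premium: $11.56
(Employer's $414.74 toward health insurance premium is not withheld from the employee.)
Total deductions = $162.89 + $65.88 + $54.30 + $108.36 + $94.61 + $11.56 = $497.60
Net pay = $1,809.88 − $497.60 = $1,312.28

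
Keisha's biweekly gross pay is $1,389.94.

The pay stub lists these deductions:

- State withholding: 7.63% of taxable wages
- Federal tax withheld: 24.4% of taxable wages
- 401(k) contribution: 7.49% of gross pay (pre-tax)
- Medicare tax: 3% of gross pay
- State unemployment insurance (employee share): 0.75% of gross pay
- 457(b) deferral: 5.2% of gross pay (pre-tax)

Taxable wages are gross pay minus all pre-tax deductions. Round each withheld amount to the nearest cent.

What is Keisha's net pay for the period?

$772.73

457(b) deferral: $1,389.94 × 0.052 = $72.28
401(k) contribution: $1,389.94 × 0.0749 = $104.11
Pre-tax total = $72.28 + $104.11 = $176.39
Taxable wages = $1,389.94 − $176.39 = $1,213.55
Federal tax withheld: $1,213.55 × 0.244 = $296.11
State withholding: $1,213.55 × 0.0763 = $92.59
Medicare tax: $1,389.94 × 0.03 = $41.70
State unemployment insurance (employee share): $1,389.94 × 0.0075 = $10.42
Total deductions = $72.28 + $104.11 + $296.11 + $92.59 + $41.70 + $10.42 = $617.21
Net pay = $1,389.94 − $617.21 = $772.73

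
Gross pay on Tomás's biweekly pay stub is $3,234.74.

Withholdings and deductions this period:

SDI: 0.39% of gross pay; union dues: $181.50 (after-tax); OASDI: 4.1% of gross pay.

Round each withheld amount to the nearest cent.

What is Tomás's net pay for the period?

OASDI: $3,234.74 × 0.041 = $132.62
SDI: $3,234.74 × 0.0039 = $12.62
Union dues: $181.50
Total deductions = $132.62 + $12.62 + $181.50 = $326.74
Net pay = $3,234.74 − $326.74 = $2,908.00

$2,908.00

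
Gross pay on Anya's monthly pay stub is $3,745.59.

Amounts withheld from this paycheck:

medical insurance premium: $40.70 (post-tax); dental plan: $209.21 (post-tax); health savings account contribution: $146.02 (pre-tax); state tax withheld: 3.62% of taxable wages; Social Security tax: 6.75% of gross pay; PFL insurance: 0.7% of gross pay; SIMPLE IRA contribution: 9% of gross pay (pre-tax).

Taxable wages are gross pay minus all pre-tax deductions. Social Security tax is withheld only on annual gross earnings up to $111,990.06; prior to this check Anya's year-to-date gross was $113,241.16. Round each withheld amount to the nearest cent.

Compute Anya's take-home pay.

$2,868.24

Health savings account contribution: $146.02
SIMPLE IRA contribution: $3,745.59 × 0.09 = $337.10
Pre-tax total = $146.02 + $337.10 = $483.12
Taxable wages = $3,745.59 − $483.12 = $3,262.47
State tax withheld: $3,262.47 × 0.0362 = $118.10
PFL insurance: $3,745.59 × 0.007 = $26.22
Social Security tax: annual cap $111,990.06 already reached (YTD $113,241.16), so $0.00
Dental plan: $209.21
Medical insurance premium: $40.70
Total deductions = $146.02 + $337.10 + $118.10 + $26.22 + $0.00 + $209.21 + $40.70 = $877.35
Net pay = $3,745.59 − $877.35 = $2,868.24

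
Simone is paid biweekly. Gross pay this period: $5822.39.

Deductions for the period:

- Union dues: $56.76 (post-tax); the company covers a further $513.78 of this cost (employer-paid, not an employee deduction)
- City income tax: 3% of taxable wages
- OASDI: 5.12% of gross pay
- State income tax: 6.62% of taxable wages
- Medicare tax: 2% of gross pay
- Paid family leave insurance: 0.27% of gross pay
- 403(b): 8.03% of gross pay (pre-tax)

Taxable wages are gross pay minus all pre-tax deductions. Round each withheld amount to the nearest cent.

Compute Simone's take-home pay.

$4352.67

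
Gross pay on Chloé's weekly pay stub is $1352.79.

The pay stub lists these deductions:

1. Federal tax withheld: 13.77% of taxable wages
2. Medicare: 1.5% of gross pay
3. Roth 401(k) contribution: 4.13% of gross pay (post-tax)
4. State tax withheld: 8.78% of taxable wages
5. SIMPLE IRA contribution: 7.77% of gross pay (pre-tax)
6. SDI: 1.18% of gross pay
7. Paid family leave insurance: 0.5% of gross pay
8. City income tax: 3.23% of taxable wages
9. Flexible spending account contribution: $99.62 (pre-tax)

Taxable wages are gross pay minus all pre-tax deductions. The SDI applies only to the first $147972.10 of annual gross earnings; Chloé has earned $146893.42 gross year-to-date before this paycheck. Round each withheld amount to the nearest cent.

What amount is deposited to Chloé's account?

$756.44

SIMPLE IRA contribution: $1352.79 × 0.0777 = $105.11
Flexible spending account contribution: $99.62
Pre-tax total = $105.11 + $99.62 = $204.73
Taxable wages = $1352.79 − $204.73 = $1148.06
City income tax: $1148.06 × 0.0323 = $37.08
Federal tax withheld: $1148.06 × 0.1377 = $158.09
State tax withheld: $1148.06 × 0.0878 = $100.80
Paid family leave insurance: $1352.79 × 0.005 = $6.76
SDI: only $147972.10 − $146893.42 = $1078.68 of this check is subject → $1078.68 × 0.0118 = $12.73
Medicare: $1352.79 × 0.015 = $20.29
Roth 401(k) contribution: $1352.79 × 0.0413 = $55.87
Total deductions = $105.11 + $99.62 + $37.08 + $158.09 + $100.80 + $6.76 + $12.73 + $20.29 + $55.87 = $596.35
Net pay = $1352.79 − $596.35 = $756.44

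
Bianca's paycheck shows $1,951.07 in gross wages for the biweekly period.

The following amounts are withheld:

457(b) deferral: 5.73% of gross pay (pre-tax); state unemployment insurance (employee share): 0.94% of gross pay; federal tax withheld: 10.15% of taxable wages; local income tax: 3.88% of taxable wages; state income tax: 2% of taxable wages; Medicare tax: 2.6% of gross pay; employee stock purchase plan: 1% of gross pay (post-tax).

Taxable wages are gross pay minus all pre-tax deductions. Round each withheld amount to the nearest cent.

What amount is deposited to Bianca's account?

457(b) deferral: $1,951.07 × 0.0573 = $111.80
Taxable wages = $1,951.07 − $111.80 = $1,839.27
Local income tax: $1,839.27 × 0.0388 = $71.36
State income tax: $1,839.27 × 0.02 = $36.79
Federal tax withheld: $1,839.27 × 0.1015 = $186.69
State unemployment insurance (employee share): $1,951.07 × 0.0094 = $18.34
Medicare tax: $1,951.07 × 0.026 = $50.73
Employee stock purchase plan: $1,951.07 × 0.01 = $19.51
Total deductions = $111.80 + $71.36 + $36.79 + $186.69 + $18.34 + $50.73 + $19.51 = $495.22
Net pay = $1,951.07 − $495.22 = $1,455.85

$1,455.85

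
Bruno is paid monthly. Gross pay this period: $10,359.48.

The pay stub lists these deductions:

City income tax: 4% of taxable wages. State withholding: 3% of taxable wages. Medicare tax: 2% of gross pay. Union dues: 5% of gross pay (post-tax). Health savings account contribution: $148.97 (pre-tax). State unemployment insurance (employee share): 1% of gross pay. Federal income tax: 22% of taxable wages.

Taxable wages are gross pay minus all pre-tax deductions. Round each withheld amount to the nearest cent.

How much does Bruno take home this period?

Health savings account contribution: $148.97
Taxable wages = $10,359.48 − $148.97 = $10,210.51
State withholding: $10,210.51 × 0.03 = $306.32
Federal income tax: $10,210.51 × 0.22 = $2,246.31
City income tax: $10,210.51 × 0.04 = $408.42
State unemployment insurance (employee share): $10,359.48 × 0.01 = $103.59
Medicare tax: $10,359.48 × 0.02 = $207.19
Union dues: $10,359.48 × 0.05 = $517.97
Total deductions = $148.97 + $306.32 + $2,246.31 + $408.42 + $103.59 + $207.19 + $517.97 = $3,938.77
Net pay = $10,359.48 − $3,938.77 = $6,420.71

$6,420.71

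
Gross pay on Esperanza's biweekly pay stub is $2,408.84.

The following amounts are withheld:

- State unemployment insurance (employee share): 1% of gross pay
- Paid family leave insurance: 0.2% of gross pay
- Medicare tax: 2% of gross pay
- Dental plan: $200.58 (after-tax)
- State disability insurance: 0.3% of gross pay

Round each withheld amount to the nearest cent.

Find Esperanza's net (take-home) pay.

Paid family leave insurance: $2,408.84 × 0.002 = $4.82
State disability insurance: $2,408.84 × 0.003 = $7.23
Medicare tax: $2,408.84 × 0.02 = $48.18
State unemployment insurance (employee share): $2,408.84 × 0.01 = $24.09
Dental plan: $200.58
Total deductions = $4.82 + $7.23 + $48.18 + $24.09 + $200.58 = $284.90
Net pay = $2,408.84 − $284.90 = $2,123.94

$2,123.94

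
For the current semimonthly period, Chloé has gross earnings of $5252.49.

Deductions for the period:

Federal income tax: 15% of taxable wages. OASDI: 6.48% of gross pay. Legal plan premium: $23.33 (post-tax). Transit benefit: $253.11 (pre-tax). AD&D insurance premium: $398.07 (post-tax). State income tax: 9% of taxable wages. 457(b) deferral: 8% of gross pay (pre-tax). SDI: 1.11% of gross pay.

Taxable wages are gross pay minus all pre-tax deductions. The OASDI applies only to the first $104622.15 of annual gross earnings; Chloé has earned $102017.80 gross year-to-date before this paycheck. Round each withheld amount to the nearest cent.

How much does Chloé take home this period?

$2831.71

Transit benefit: $253.11
457(b) deferral: $5252.49 × 0.08 = $420.20
Pre-tax total = $253.11 + $420.20 = $673.31
Taxable wages = $5252.49 − $673.31 = $4579.18
Federal income tax: $4579.18 × 0.15 = $686.88
State income tax: $4579.18 × 0.09 = $412.13
SDI: $5252.49 × 0.0111 = $58.30
OASDI: only $104622.15 − $102017.80 = $2604.35 of this check is subject → $2604.35 × 0.0648 = $168.76
Legal plan premium: $23.33
AD&D insurance premium: $398.07
Total deductions = $253.11 + $420.20 + $686.88 + $412.13 + $58.30 + $168.76 + $23.33 + $398.07 = $2420.78
Net pay = $5252.49 − $2420.78 = $2831.71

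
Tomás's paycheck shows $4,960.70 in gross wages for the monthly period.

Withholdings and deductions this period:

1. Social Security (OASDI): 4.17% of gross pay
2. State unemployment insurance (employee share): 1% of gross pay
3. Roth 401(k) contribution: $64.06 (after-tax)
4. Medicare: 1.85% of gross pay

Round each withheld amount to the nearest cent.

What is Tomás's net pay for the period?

Medicare: $4,960.70 × 0.0185 = $91.77
Social Security (OASDI): $4,960.70 × 0.0417 = $206.86
State unemployment insurance (employee share): $4,960.70 × 0.01 = $49.61
Roth 401(k) contribution: $64.06
Total deductions = $91.77 + $206.86 + $49.61 + $64.06 = $412.30
Net pay = $4,960.70 − $412.30 = $4,548.40

$4,548.40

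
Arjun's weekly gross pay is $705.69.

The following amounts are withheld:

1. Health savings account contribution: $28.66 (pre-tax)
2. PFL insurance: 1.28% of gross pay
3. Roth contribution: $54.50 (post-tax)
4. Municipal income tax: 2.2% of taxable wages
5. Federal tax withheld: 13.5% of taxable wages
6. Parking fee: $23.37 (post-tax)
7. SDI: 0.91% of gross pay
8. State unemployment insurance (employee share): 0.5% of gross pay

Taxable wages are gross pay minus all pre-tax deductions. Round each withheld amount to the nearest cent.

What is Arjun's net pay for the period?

Health savings account contribution: $28.66
Taxable wages = $705.69 − $28.66 = $677.03
Federal tax withheld: $677.03 × 0.135 = $91.40
Municipal income tax: $677.03 × 0.022 = $14.89
State unemployment insurance (employee share): $705.69 × 0.005 = $3.53
PFL insurance: $705.69 × 0.0128 = $9.03
SDI: $705.69 × 0.0091 = $6.42
Parking fee: $23.37
Roth contribution: $54.50
Total deductions = $28.66 + $91.40 + $14.89 + $3.53 + $9.03 + $6.42 + $23.37 + $54.50 = $231.80
Net pay = $705.69 − $231.80 = $473.89

$473.89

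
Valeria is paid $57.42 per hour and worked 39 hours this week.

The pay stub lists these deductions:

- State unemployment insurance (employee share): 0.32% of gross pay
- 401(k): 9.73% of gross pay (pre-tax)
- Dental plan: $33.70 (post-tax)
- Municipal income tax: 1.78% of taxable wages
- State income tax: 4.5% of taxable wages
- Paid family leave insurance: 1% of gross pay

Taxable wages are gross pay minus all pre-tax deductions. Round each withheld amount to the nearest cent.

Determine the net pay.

$1831.28

Gross pay: 39 × $57.42 = $2239.38
401(k): $2239.38 × 0.0973 = $217.89
Taxable wages = $2239.38 − $217.89 = $2021.49
State income tax: $2021.49 × 0.045 = $90.97
Municipal income tax: $2021.49 × 0.0178 = $35.98
Paid family leave insurance: $2239.38 × 0.01 = $22.39
State unemployment insurance (employee share): $2239.38 × 0.0032 = $7.17
Dental plan: $33.70
Total deductions = $217.89 + $90.97 + $35.98 + $22.39 + $7.17 + $33.70 = $408.10
Net pay = $2239.38 − $408.10 = $1831.28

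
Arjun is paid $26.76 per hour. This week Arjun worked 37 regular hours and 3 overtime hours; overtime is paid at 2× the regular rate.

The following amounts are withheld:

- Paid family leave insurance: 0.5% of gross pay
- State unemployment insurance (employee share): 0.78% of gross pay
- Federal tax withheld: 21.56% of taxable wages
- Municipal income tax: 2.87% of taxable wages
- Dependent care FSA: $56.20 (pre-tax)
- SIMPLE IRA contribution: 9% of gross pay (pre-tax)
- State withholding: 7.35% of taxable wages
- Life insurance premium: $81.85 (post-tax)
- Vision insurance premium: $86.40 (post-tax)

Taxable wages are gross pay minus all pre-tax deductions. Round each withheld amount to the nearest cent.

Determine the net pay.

Regular pay: 37 × $26.76 = $990.12
Overtime pay: 3 × $26.76 × 2 = $160.56
Gross pay = $990.12 + $160.56 = $1,150.68
Dependent care FSA: $56.20
SIMPLE IRA contribution: $1,150.68 × 0.09 = $103.56
Pre-tax total = $56.20 + $103.56 = $159.76
Taxable wages = $1,150.68 − $159.76 = $990.92
Federal tax withheld: $990.92 × 0.2156 = $213.64
Municipal income tax: $990.92 × 0.0287 = $28.44
State withholding: $990.92 × 0.0735 = $72.83
State unemployment insurance (employee share): $1,150.68 × 0.0078 = $8.98
Paid family leave insurance: $1,150.68 × 0.005 = $5.75
Vision insurance premium: $86.40
Life insurance premium: $81.85
Total deductions = $56.20 + $103.56 + $213.64 + $28.44 + $72.83 + $8.98 + $5.75 + $86.40 + $81.85 = $657.65
Net pay = $1,150.68 − $657.65 = $493.03

$493.03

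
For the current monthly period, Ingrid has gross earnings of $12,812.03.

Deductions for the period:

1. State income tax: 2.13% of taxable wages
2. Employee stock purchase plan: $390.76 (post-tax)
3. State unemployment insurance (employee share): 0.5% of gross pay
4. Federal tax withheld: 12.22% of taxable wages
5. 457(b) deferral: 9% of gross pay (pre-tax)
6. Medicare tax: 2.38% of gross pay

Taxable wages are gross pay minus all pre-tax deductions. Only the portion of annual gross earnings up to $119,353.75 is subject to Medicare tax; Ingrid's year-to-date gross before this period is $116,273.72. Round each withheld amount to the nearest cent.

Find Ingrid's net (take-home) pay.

$9,457.77

457(b) deferral: $12,812.03 × 0.09 = $1,153.08
Taxable wages = $12,812.03 − $1,153.08 = $11,658.95
Federal tax withheld: $11,658.95 × 0.1222 = $1,424.72
State income tax: $11,658.95 × 0.0213 = $248.34
State unemployment insurance (employee share): $12,812.03 × 0.005 = $64.06
Medicare tax: only $119,353.75 − $116,273.72 = $3,080.03 of this check is subject → $3,080.03 × 0.0238 = $73.30
Employee stock purchase plan: $390.76
Total deductions = $1,153.08 + $1,424.72 + $248.34 + $64.06 + $73.30 + $390.76 = $3,354.26
Net pay = $12,812.03 − $3,354.26 = $9,457.77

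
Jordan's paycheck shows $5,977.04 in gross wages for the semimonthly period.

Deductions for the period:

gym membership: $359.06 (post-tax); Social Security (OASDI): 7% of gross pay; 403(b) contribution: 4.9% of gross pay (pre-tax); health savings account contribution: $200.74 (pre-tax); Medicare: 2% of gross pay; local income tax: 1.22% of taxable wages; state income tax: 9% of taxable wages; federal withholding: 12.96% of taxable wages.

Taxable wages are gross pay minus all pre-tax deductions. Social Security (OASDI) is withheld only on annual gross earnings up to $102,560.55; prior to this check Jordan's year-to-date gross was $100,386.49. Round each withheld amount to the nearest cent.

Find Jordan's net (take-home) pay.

Health savings account contribution: $200.74
403(b) contribution: $5,977.04 × 0.049 = $292.87
Pre-tax total = $200.74 + $292.87 = $493.61
Taxable wages = $5,977.04 − $493.61 = $5,483.43
Federal withholding: $5,483.43 × 0.1296 = $710.65
Local income tax: $5,483.43 × 0.0122 = $66.90
State income tax: $5,483.43 × 0.09 = $493.51
Social Security (OASDI): only $102,560.55 − $100,386.49 = $2,174.06 of this check is subject → $2,174.06 × 0.07 = $152.18
Medicare: $5,977.04 × 0.02 = $119.54
Gym membership: $359.06
Total deductions = $200.74 + $292.87 + $710.65 + $66.90 + $493.51 + $152.18 + $119.54 + $359.06 = $2,395.45
Net pay = $5,977.04 − $2,395.45 = $3,581.59

$3,581.59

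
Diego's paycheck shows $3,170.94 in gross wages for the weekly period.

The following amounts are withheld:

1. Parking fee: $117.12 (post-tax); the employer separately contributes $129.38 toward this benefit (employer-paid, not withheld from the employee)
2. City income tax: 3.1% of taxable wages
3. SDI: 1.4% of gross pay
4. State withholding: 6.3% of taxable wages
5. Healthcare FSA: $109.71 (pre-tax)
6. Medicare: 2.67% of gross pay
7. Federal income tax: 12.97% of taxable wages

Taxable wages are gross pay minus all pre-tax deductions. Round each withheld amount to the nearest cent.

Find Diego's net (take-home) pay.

$2,130.26

Healthcare FSA: $109.71
Taxable wages = $3,170.94 − $109.71 = $3,061.23
Federal income tax: $3,061.23 × 0.1297 = $397.04
City income tax: $3,061.23 × 0.031 = $94.90
State withholding: $3,061.23 × 0.063 = $192.86
Medicare: $3,170.94 × 0.0267 = $84.66
SDI: $3,170.94 × 0.014 = $44.39
Parking fee: $117.12
(Employer's $129.38 toward parking fee is not withheld from the employee.)
Total deductions = $109.71 + $397.04 + $94.90 + $192.86 + $84.66 + $44.39 + $117.12 = $1,040.68
Net pay = $3,170.94 − $1,040.68 = $2,130.26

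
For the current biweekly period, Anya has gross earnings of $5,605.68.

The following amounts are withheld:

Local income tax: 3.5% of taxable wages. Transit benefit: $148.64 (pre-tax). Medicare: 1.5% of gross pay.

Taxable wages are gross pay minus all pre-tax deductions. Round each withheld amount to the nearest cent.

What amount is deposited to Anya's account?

Transit benefit: $148.64
Taxable wages = $5,605.68 − $148.64 = $5,457.04
Local income tax: $5,457.04 × 0.035 = $191.00
Medicare: $5,605.68 × 0.015 = $84.09
Total deductions = $148.64 + $191.00 + $84.09 = $423.73
Net pay = $5,605.68 − $423.73 = $5,181.95

$5,181.95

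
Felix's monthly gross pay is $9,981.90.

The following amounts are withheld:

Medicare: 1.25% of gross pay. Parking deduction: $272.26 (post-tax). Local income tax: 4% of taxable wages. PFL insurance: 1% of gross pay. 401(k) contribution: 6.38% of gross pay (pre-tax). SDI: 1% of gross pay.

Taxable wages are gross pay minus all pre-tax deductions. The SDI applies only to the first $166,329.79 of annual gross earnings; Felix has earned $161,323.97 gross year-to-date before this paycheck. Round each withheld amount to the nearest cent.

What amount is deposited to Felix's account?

$8,424.34

401(k) contribution: $9,981.90 × 0.0638 = $636.85
Taxable wages = $9,981.90 − $636.85 = $9,345.05
Local income tax: $9,345.05 × 0.04 = $373.80
Medicare: $9,981.90 × 0.0125 = $124.77
SDI: only $166,329.79 − $161,323.97 = $5,005.82 of this check is subject → $5,005.82 × 0.01 = $50.06
PFL insurance: $9,981.90 × 0.01 = $99.82
Parking deduction: $272.26
Total deductions = $636.85 + $373.80 + $124.77 + $50.06 + $99.82 + $272.26 = $1,557.56
Net pay = $9,981.90 − $1,557.56 = $8,424.34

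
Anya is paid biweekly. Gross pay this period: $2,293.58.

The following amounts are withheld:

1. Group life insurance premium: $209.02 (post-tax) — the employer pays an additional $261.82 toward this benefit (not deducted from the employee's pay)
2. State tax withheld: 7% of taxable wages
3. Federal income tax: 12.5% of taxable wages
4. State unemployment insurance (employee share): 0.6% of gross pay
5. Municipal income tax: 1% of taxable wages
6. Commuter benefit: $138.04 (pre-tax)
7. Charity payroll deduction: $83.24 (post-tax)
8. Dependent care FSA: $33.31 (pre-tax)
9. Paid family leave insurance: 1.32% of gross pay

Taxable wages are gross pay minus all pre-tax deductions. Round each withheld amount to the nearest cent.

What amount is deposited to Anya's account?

$1,350.87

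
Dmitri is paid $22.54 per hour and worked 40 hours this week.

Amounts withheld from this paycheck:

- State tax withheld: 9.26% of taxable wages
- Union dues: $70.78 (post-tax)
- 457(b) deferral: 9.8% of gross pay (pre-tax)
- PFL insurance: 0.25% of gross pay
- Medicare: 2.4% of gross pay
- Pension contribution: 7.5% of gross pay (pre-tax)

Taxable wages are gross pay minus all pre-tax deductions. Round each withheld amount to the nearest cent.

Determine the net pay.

Gross pay: 40 × $22.54 = $901.60
457(b) deferral: $901.60 × 0.098 = $88.36
Pension contribution: $901.60 × 0.075 = $67.62
Pre-tax total = $88.36 + $67.62 = $155.98
Taxable wages = $901.60 − $155.98 = $745.62
State tax withheld: $745.62 × 0.0926 = $69.04
Medicare: $901.60 × 0.024 = $21.64
PFL insurance: $901.60 × 0.0025 = $2.25
Union dues: $70.78
Total deductions = $88.36 + $67.62 + $69.04 + $21.64 + $2.25 + $70.78 = $319.69
Net pay = $901.60 − $319.69 = $581.91

$581.91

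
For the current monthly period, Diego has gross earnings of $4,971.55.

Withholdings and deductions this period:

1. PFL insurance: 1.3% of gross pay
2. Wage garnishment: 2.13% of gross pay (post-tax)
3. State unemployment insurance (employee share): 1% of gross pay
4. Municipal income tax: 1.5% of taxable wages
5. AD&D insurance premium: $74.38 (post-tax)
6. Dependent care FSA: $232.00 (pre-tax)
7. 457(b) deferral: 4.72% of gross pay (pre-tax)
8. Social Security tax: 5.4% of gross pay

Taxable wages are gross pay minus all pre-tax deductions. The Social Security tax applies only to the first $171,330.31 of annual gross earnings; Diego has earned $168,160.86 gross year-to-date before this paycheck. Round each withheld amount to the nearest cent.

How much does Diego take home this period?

457(b) deferral: $4,971.55 × 0.0472 = $234.66
Dependent care FSA: $232.00
Pre-tax total = $234.66 + $232.00 = $466.66
Taxable wages = $4,971.55 − $466.66 = $4,504.89
Municipal income tax: $4,504.89 × 0.015 = $67.57
Social Security tax: only $171,330.31 − $168,160.86 = $3,169.45 of this check is subject → $3,169.45 × 0.054 = $171.15
PFL insurance: $4,971.55 × 0.013 = $64.63
State unemployment insurance (employee share): $4,971.55 × 0.01 = $49.72
AD&D insurance premium: $74.38
Wage garnishment: $4,971.55 × 0.0213 = $105.89
Total deductions = $234.66 + $232.00 + $67.57 + $171.15 + $64.63 + $49.72 + $74.38 + $105.89 = $1,000.00
Net pay = $4,971.55 − $1,000.00 = $3,971.55

$3,971.55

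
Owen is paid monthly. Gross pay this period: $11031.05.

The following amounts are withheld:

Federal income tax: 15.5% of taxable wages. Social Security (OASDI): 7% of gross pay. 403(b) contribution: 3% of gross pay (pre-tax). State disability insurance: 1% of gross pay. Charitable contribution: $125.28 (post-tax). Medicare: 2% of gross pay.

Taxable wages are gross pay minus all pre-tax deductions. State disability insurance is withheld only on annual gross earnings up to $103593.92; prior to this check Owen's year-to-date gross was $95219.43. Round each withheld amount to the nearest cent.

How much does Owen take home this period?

403(b) contribution: $11031.05 × 0.03 = $330.93
Taxable wages = $11031.05 − $330.93 = $10700.12
Federal income tax: $10700.12 × 0.155 = $1658.52
State disability insurance: only $103593.92 − $95219.43 = $8374.49 of this check is subject → $8374.49 × 0.01 = $83.74
Social Security (OASDI): $11031.05 × 0.07 = $772.17
Medicare: $11031.05 × 0.02 = $220.62
Charitable contribution: $125.28
Total deductions = $330.93 + $1658.52 + $83.74 + $772.17 + $220.62 + $125.28 = $3191.26
Net pay = $11031.05 − $3191.26 = $7839.79

$7839.79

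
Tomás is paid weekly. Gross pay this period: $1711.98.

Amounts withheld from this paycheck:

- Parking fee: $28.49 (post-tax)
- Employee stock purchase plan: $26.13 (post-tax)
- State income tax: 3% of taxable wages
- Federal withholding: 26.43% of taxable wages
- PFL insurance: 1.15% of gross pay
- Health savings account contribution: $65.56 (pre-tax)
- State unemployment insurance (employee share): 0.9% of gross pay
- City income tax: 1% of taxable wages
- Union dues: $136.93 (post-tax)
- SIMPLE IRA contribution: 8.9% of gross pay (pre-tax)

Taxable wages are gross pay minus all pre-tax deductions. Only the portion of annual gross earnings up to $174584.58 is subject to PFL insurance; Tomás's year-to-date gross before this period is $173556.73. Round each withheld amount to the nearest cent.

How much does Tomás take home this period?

$820.63

SIMPLE IRA contribution: $1711.98 × 0.089 = $152.37
Health savings account contribution: $65.56
Pre-tax total = $152.37 + $65.56 = $217.93
Taxable wages = $1711.98 − $217.93 = $1494.05
State income tax: $1494.05 × 0.03 = $44.82
City income tax: $1494.05 × 0.01 = $14.94
Federal withholding: $1494.05 × 0.2643 = $394.88
PFL insurance: only $174584.58 − $173556.73 = $1027.85 of this check is subject → $1027.85 × 0.0115 = $11.82
State unemployment insurance (employee share): $1711.98 × 0.009 = $15.41
Union dues: $136.93
Parking fee: $28.49
Employee stock purchase plan: $26.13
Total deductions = $152.37 + $65.56 + $44.82 + $14.94 + $394.88 + $11.82 + $15.41 + $136.93 + $28.49 + $26.13 = $891.35
Net pay = $1711.98 − $891.35 = $820.63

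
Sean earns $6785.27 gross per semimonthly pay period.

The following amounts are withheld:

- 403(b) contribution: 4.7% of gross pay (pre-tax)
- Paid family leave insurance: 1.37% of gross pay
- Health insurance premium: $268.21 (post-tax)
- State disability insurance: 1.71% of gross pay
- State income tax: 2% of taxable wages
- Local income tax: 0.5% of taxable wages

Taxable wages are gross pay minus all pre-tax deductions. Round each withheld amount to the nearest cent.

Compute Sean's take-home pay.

$5827.50

403(b) contribution: $6785.27 × 0.047 = $318.91
Taxable wages = $6785.27 − $318.91 = $6466.36
State income tax: $6466.36 × 0.02 = $129.33
Local income tax: $6466.36 × 0.005 = $32.33
Paid family leave insurance: $6785.27 × 0.0137 = $92.96
State disability insurance: $6785.27 × 0.0171 = $116.03
Health insurance premium: $268.21
Total deductions = $318.91 + $129.33 + $32.33 + $92.96 + $116.03 + $268.21 = $957.77
Net pay = $6785.27 − $957.77 = $5827.50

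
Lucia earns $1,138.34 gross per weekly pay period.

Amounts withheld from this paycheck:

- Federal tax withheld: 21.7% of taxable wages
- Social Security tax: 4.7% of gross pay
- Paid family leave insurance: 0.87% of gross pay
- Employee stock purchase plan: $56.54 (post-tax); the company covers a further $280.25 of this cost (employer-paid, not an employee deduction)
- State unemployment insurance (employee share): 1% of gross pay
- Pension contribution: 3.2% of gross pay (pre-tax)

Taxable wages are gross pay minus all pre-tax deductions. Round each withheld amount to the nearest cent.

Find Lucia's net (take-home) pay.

Pension contribution: $1,138.34 × 0.032 = $36.43
Taxable wages = $1,138.34 − $36.43 = $1,101.91
Federal tax withheld: $1,101.91 × 0.217 = $239.11
Social Security tax: $1,138.34 × 0.047 = $53.50
Paid family leave insurance: $1,138.34 × 0.0087 = $9.90
State unemployment insurance (employee share): $1,138.34 × 0.01 = $11.38
Employee stock purchase plan: $56.54
(Employer's $280.25 toward employee stock purchase plan is not withheld from the employee.)
Total deductions = $36.43 + $239.11 + $53.50 + $9.90 + $11.38 + $56.54 = $406.86
Net pay = $1,138.34 − $406.86 = $731.48

$731.48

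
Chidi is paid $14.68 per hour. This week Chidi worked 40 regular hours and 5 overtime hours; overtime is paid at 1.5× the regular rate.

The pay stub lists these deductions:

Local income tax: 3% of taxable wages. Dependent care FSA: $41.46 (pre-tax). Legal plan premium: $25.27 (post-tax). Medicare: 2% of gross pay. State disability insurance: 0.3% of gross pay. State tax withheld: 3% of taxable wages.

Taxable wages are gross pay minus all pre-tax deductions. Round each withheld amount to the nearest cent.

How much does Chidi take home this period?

Regular pay: 40 × $14.68 = $587.20
Overtime pay: 5 × $14.68 × 1.5 = $110.10
Gross pay = $587.20 + $110.10 = $697.30
Dependent care FSA: $41.46
Taxable wages = $697.30 − $41.46 = $655.84
Local income tax: $655.84 × 0.03 = $19.68
State tax withheld: $655.84 × 0.03 = $19.68
State disability insurance: $697.30 × 0.003 = $2.09
Medicare: $697.30 × 0.02 = $13.95
Legal plan premium: $25.27
Total deductions = $41.46 + $19.68 + $19.68 + $2.09 + $13.95 + $25.27 = $122.13
Net pay = $697.30 − $122.13 = $575.17

$575.17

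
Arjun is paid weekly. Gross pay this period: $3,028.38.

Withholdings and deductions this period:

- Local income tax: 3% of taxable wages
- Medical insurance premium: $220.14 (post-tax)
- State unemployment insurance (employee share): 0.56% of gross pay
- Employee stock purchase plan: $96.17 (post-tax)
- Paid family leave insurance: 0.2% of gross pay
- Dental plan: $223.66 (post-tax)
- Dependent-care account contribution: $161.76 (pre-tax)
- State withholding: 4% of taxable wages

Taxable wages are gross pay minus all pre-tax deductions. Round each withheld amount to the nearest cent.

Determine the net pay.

$2,102.97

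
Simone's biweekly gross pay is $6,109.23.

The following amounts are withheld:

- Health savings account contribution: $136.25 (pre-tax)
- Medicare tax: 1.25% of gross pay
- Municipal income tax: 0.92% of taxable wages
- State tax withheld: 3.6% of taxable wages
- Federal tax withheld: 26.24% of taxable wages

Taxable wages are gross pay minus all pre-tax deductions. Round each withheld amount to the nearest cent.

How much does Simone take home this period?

Health savings account contribution: $136.25
Taxable wages = $6,109.23 − $136.25 = $5,972.98
Federal tax withheld: $5,972.98 × 0.2624 = $1,567.31
Municipal income tax: $5,972.98 × 0.0092 = $54.95
State tax withheld: $5,972.98 × 0.036 = $215.03
Medicare tax: $6,109.23 × 0.0125 = $76.37
Total deductions = $136.25 + $1,567.31 + $54.95 + $215.03 + $76.37 = $2,049.91
Net pay = $6,109.23 − $2,049.91 = $4,059.32

$4,059.32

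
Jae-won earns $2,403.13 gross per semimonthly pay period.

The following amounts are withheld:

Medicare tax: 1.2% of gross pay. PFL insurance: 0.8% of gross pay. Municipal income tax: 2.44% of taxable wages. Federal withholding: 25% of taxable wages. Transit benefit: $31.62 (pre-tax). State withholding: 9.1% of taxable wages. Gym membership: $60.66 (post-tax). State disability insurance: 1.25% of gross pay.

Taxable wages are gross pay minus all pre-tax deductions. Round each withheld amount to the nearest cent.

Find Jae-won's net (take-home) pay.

$1,366.19

Transit benefit: $31.62
Taxable wages = $2,403.13 − $31.62 = $2,371.51
Federal withholding: $2,371.51 × 0.25 = $592.88
State withholding: $2,371.51 × 0.091 = $215.81
Municipal income tax: $2,371.51 × 0.0244 = $57.86
State disability insurance: $2,403.13 × 0.0125 = $30.04
Medicare tax: $2,403.13 × 0.012 = $28.84
PFL insurance: $2,403.13 × 0.008 = $19.23
Gym membership: $60.66
Total deductions = $31.62 + $592.88 + $215.81 + $57.86 + $30.04 + $28.84 + $19.23 + $60.66 = $1,036.94
Net pay = $2,403.13 − $1,036.94 = $1,366.19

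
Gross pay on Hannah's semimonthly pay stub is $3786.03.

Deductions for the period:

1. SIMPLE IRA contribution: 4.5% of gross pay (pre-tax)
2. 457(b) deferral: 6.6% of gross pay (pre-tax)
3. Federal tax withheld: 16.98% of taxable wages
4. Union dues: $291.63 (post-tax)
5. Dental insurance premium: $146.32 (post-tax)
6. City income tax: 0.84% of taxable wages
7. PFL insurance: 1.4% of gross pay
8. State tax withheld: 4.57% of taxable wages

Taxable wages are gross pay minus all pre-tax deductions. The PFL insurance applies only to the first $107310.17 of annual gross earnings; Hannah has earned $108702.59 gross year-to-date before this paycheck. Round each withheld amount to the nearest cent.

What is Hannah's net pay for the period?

457(b) deferral: $3786.03 × 0.066 = $249.88
SIMPLE IRA contribution: $3786.03 × 0.045 = $170.37
Pre-tax total = $249.88 + $170.37 = $420.25
Taxable wages = $3786.03 − $420.25 = $3365.78
Federal tax withheld: $3365.78 × 0.1698 = $571.51
State tax withheld: $3365.78 × 0.0457 = $153.82
City income tax: $3365.78 × 0.0084 = $28.27
PFL insurance: annual cap $107310.17 already reached (YTD $108702.59), so $0.00
Union dues: $291.63
Dental insurance premium: $146.32
Total deductions = $249.88 + $170.37 + $571.51 + $153.82 + $28.27 + $0.00 + $291.63 + $146.32 = $1611.80
Net pay = $3786.03 − $1611.80 = $2174.23

$2174.23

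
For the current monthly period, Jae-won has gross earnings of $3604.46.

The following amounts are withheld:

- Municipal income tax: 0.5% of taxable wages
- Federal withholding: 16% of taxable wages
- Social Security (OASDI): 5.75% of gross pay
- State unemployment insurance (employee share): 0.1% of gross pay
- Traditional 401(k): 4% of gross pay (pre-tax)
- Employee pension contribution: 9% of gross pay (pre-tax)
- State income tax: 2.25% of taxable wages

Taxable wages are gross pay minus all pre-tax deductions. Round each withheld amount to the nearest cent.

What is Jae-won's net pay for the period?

$2337.04

Traditional 401(k): $3604.46 × 0.04 = $144.18
Employee pension contribution: $3604.46 × 0.09 = $324.40
Pre-tax total = $144.18 + $324.40 = $468.58
Taxable wages = $3604.46 − $468.58 = $3135.88
State income tax: $3135.88 × 0.0225 = $70.56
Federal withholding: $3135.88 × 0.16 = $501.74
Municipal income tax: $3135.88 × 0.005 = $15.68
State unemployment insurance (employee share): $3604.46 × 0.001 = $3.60
Social Security (OASDI): $3604.46 × 0.0575 = $207.26
Total deductions = $144.18 + $324.40 + $70.56 + $501.74 + $15.68 + $3.60 + $207.26 = $1267.42
Net pay = $3604.46 − $1267.42 = $2337.04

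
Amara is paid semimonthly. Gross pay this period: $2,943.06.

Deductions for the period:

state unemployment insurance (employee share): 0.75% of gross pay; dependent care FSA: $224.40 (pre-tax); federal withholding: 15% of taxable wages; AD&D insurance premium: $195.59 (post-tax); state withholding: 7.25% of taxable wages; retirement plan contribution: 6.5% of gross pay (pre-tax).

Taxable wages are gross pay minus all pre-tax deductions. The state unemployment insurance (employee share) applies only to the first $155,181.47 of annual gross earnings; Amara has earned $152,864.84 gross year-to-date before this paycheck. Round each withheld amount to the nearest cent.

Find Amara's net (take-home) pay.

Retirement plan contribution: $2,943.06 × 0.065 = $191.30
Dependent care FSA: $224.40
Pre-tax total = $191.30 + $224.40 = $415.70
Taxable wages = $2,943.06 − $415.70 = $2,527.36
Federal withholding: $2,527.36 × 0.15 = $379.10
State withholding: $2,527.36 × 0.0725 = $183.23
State unemployment insurance (employee share): only $155,181.47 − $152,864.84 = $2,316.63 of this check is subject → $2,316.63 × 0.0075 = $17.37
AD&D insurance premium: $195.59
Total deductions = $191.30 + $224.40 + $379.10 + $183.23 + $17.37 + $195.59 = $1,190.99
Net pay = $2,943.06 − $1,190.99 = $1,752.07

$1,752.07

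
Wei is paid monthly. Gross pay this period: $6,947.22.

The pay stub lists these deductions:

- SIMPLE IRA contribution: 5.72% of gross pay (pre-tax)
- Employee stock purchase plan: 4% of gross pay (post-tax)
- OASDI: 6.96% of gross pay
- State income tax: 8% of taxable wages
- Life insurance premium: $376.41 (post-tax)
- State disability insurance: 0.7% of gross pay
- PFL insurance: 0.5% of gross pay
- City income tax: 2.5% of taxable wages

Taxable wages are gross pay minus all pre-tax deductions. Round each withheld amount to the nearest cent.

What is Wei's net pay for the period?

$4,640.90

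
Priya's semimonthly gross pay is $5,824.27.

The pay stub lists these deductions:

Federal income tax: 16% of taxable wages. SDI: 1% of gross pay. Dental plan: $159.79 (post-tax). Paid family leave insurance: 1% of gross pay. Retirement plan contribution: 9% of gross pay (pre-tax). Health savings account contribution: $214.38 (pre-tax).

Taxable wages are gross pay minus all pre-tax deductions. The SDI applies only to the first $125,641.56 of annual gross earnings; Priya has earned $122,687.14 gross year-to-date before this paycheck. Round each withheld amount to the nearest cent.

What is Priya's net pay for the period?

$4,024.43

Retirement plan contribution: $5,824.27 × 0.09 = $524.18
Health savings account contribution: $214.38
Pre-tax total = $524.18 + $214.38 = $738.56
Taxable wages = $5,824.27 − $738.56 = $5,085.71
Federal income tax: $5,085.71 × 0.16 = $813.71
Paid family leave insurance: $5,824.27 × 0.01 = $58.24
SDI: only $125,641.56 − $122,687.14 = $2,954.42 of this check is subject → $2,954.42 × 0.01 = $29.54
Dental plan: $159.79
Total deductions = $524.18 + $214.38 + $813.71 + $58.24 + $29.54 + $159.79 = $1,799.84
Net pay = $5,824.27 − $1,799.84 = $4,024.43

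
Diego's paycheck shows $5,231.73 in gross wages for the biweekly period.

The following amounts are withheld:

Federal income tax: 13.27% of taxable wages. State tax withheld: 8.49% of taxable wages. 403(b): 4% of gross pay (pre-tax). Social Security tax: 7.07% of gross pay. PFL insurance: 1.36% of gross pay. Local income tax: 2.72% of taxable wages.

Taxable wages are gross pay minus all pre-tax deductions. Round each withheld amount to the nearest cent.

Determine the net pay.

$3,351.93

403(b): $5,231.73 × 0.04 = $209.27
Taxable wages = $5,231.73 − $209.27 = $5,022.46
Local income tax: $5,022.46 × 0.0272 = $136.61
State tax withheld: $5,022.46 × 0.0849 = $426.41
Federal income tax: $5,022.46 × 0.1327 = $666.48
Social Security tax: $5,231.73 × 0.0707 = $369.88
PFL insurance: $5,231.73 × 0.0136 = $71.15
Total deductions = $209.27 + $136.61 + $426.41 + $666.48 + $369.88 + $71.15 = $1,879.80
Net pay = $5,231.73 − $1,879.80 = $3,351.93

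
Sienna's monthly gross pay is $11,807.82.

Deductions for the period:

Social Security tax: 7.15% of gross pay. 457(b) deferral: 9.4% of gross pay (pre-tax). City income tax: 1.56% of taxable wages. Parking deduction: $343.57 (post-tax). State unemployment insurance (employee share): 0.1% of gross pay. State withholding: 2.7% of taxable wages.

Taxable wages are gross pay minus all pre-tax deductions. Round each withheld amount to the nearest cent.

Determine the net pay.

457(b) deferral: $11,807.82 × 0.094 = $1,109.94
Taxable wages = $11,807.82 − $1,109.94 = $10,697.88
State withholding: $10,697.88 × 0.027 = $288.84
City income tax: $10,697.88 × 0.0156 = $166.89
Social Security tax: $11,807.82 × 0.0715 = $844.26
State unemployment insurance (employee share): $11,807.82 × 0.001 = $11.81
Parking deduction: $343.57
Total deductions = $1,109.94 + $288.84 + $166.89 + $844.26 + $11.81 + $343.57 = $2,765.31
Net pay = $11,807.82 − $2,765.31 = $9,042.51

$9,042.51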